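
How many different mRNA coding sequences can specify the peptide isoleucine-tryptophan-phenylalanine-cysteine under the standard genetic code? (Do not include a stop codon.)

Ile: 3 codons.
Trp: 1 codon.
Phe: 2 codons.
Cys: 2 codons.
3 × 1 × 2 × 2 = 12.

12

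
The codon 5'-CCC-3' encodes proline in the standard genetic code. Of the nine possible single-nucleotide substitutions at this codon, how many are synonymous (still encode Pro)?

Position 1: none → 0 synonymous.
Position 2: none → 0 synonymous.
Position 3: CCU, CCA, CCG → 3 synonymous.
Total: 0 + 0 + 3 = 3.

3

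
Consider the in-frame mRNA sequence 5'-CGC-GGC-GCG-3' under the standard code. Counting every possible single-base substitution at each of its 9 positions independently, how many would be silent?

9

Codon 1 (CGC, Arg): 3 synonymous substitutions.
Codon 2 (GGC, Gly): 3 synonymous substitutions.
Codon 3 (GCG, Ala): 3 synonymous substitutions.
Total: 3 + 3 + 3 = 9.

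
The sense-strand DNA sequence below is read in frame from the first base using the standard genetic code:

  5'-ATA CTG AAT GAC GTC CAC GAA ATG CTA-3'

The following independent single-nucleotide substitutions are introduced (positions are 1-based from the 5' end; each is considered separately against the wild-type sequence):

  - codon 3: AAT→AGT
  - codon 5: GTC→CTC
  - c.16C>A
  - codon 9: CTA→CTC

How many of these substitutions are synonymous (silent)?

Codon 3: AAT (Asn) → AGT (Ser) — missense.
Codon 5: GTC (Val) → CTC (Leu) — missense.
Codon 6: CAC (His) → AAC (Asn) — missense.
Codon 9: CTA (Leu) → CTC (Leu) — synonymous.
Synonymous: 1 of 4.

1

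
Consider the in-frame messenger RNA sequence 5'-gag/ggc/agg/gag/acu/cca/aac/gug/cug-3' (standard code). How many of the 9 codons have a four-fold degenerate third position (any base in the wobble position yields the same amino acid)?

5

Codon 1 GAG (Glu): third position 2-fold.
Codon 2 GGC (Gly): third position 4-fold.
Codon 3 AGG (Arg): third position 2-fold.
Codon 4 GAG (Glu): third position 2-fold.
Codon 5 ACU (Thr): third position 4-fold.
Codon 6 CCA (Pro): third position 4-fold.
Codon 7 AAC (Asn): third position 2-fold.
Codon 8 GUG (Val): third position 4-fold.
Codon 9 CUG (Leu): third position 4-fold.
Four-fold degenerate third positions: 5.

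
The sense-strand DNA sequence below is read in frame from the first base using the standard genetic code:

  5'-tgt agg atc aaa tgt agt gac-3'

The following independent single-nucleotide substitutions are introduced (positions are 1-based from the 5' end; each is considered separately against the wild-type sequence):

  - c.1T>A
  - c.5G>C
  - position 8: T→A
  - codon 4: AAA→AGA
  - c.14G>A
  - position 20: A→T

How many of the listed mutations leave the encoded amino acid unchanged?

Codon 1: TGT (Cys) → AGT (Ser) — missense.
Codon 2: AGG (Arg) → ACG (Thr) — missense.
Codon 3: ATC (Ile) → AAC (Asn) — missense.
Codon 4: AAA (Lys) → AGA (Arg) — missense.
Codon 5: TGT (Cys) → TAT (Tyr) — missense.
Codon 7: GAC (Asp) → GTC (Val) — missense.
Synonymous: 0 of 6.

0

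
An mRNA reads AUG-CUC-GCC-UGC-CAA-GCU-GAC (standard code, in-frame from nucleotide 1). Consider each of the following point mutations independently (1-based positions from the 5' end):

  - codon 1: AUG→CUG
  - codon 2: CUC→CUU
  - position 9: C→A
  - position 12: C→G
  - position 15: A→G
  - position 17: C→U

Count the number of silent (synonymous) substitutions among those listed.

3

Codon 1: AUG (Met) → CUG (Leu) — missense.
Codon 2: CUC (Leu) → CUU (Leu) — synonymous.
Codon 3: GCC (Ala) → GCA (Ala) — synonymous.
Codon 4: UGC (Cys) → UGG (Trp) — missense.
Codon 5: CAA (Gln) → CAG (Gln) — synonymous.
Codon 6: GCU (Ala) → GUU (Val) — missense.
Synonymous: 3 of 6.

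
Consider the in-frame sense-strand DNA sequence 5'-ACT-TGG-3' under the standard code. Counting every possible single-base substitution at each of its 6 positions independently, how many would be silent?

Codon 1 (ACT, Thr): 3 synonymous substitutions.
Codon 2 (TGG, Trp): 0 synonymous substitutions.
Total: 3 + 0 = 3.

3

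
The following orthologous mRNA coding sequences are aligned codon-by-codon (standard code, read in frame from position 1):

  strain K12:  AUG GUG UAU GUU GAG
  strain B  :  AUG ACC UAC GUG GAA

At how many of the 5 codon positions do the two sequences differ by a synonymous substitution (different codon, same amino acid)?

3

Codon 1: AUG Met / AUG Met — identical.
Codon 2: GUG Val / ACC Thr — nonsynonymous.
Codon 3: UAU Tyr / UAC Tyr — synonymous.
Codon 4: GUU Val / GUG Val — synonymous.
Codon 5: GAG Glu / GAA Glu — synonymous.
Synonymous differences: 3.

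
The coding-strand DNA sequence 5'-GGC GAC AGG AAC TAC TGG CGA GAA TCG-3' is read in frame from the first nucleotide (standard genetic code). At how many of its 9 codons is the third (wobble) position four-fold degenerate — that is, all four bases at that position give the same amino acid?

3

Codon 1 GGC (Gly): third position 4-fold.
Codon 2 GAC (Asp): third position 2-fold.
Codon 3 AGG (Arg): third position 2-fold.
Codon 4 AAC (Asn): third position 2-fold.
Codon 5 TAC (Tyr): third position 2-fold.
Codon 6 TGG (Trp): third position 1-fold.
Codon 7 CGA (Arg): third position 4-fold.
Codon 8 GAA (Glu): third position 2-fold.
Codon 9 TCG (Ser): third position 4-fold.
Four-fold degenerate third positions: 3.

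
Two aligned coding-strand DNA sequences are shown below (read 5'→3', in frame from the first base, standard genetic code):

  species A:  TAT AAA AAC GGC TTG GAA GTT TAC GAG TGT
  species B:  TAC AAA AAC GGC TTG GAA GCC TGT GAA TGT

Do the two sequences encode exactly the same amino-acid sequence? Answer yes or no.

Codon 1: TAT Tyr / TAC Tyr — synonymous.
Codon 2: AAA Lys / AAA Lys — identical.
Codon 3: AAC Asn / AAC Asn — identical.
Codon 4: GGC Gly / GGC Gly — identical.
Codon 5: TTG Leu / TTG Leu — identical.
Codon 6: GAA Glu / GAA Glu — identical.
Codon 7: GTT Val / GCC Ala — nonsynonymous.
Codon 8: TAC Tyr / TGT Cys — nonsynonymous.
Codon 9: GAG Glu / GAA Glu — synonymous.
Codon 10: TGT Cys / TGT Cys — identical.
Nonsynonymous differences: 2 → different protein.

no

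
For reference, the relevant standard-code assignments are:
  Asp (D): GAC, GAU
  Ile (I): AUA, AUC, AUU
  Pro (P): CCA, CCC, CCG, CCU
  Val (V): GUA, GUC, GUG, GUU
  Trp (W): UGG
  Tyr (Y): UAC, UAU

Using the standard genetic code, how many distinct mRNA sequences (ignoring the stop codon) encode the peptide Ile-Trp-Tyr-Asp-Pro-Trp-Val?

192

Ile: 3 codons.
Trp: 1 codon.
Tyr: 2 codons.
Asp: 2 codons.
Pro: 4 codons.
Trp: 1 codon.
Val: 4 codons.
3 × 1 × 2 × 2 × 4 × 1 × 4 = 192.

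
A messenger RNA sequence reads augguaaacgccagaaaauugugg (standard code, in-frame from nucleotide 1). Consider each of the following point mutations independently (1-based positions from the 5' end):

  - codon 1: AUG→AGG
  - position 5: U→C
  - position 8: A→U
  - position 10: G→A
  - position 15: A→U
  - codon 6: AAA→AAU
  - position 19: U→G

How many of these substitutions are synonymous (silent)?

0

Codon 1: AUG (Met) → AGG (Arg) — missense.
Codon 2: GUA (Val) → GCA (Ala) — missense.
Codon 3: AAC (Asn) → AUC (Ile) — missense.
Codon 4: GCC (Ala) → ACC (Thr) — missense.
Codon 5: AGA (Arg) → AGU (Ser) — missense.
Codon 6: AAA (Lys) → AAU (Asn) — missense.
Codon 7: UUG (Leu) → GUG (Val) — missense.
Synonymous: 0 of 7.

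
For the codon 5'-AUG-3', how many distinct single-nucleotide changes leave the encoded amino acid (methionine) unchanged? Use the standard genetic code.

Position 1: none → 0 synonymous.
Position 2: none → 0 synonymous.
Position 3: none → 0 synonymous.
Total: 0 + 0 + 0 = 0.

0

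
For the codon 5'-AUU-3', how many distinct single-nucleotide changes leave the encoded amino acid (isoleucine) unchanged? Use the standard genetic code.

Position 1: none → 0 synonymous.
Position 2: none → 0 synonymous.
Position 3: AUC, AUA → 2 synonymous.
Total: 0 + 0 + 2 = 2.

2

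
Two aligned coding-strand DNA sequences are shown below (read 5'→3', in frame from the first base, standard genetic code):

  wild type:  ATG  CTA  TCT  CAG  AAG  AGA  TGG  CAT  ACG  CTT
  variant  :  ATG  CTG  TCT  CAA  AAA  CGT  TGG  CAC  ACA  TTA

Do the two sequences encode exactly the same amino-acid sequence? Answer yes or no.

Codon 1: ATG Met / ATG Met — identical.
Codon 2: CTA Leu / CTG Leu — synonymous.
Codon 3: TCT Ser / TCT Ser — identical.
Codon 4: CAG Gln / CAA Gln — synonymous.
Codon 5: AAG Lys / AAA Lys — synonymous.
Codon 6: AGA Arg / CGT Arg — synonymous.
Codon 7: TGG Trp / TGG Trp — identical.
Codon 8: CAT His / CAC His — synonymous.
Codon 9: ACG Thr / ACA Thr — synonymous.
Codon 10: CTT Leu / TTA Leu — synonymous.
Nonsynonymous differences: 0 → same protein.

yes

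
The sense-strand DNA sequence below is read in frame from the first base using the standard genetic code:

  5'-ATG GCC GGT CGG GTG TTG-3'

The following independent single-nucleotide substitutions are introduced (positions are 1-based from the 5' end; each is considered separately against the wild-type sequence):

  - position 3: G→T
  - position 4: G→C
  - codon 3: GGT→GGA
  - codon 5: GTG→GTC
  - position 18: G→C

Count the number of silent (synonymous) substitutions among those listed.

Codon 1: ATG (Met) → ATT (Ile) — missense.
Codon 2: GCC (Ala) → CCC (Pro) — missense.
Codon 3: GGT (Gly) → GGA (Gly) — synonymous.
Codon 5: GTG (Val) → GTC (Val) — synonymous.
Codon 6: TTG (Leu) → TTC (Phe) — missense.
Synonymous: 2 of 5.

2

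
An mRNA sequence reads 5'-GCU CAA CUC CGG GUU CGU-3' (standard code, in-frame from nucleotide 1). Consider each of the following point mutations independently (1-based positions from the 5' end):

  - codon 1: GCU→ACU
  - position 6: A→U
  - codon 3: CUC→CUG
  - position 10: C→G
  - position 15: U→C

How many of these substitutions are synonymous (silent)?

Codon 1: GCU (Ala) → ACU (Thr) — missense.
Codon 2: CAA (Gln) → CAU (His) — missense.
Codon 3: CUC (Leu) → CUG (Leu) — synonymous.
Codon 4: CGG (Arg) → GGG (Gly) — missense.
Codon 5: GUU (Val) → GUC (Val) — synonymous.
Synonymous: 2 of 5.

2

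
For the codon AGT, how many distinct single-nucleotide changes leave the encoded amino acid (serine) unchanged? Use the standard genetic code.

1

Position 1: none → 0 synonymous.
Position 2: none → 0 synonymous.
Position 3: AGC → 1 synonymous.
Total: 0 + 0 + 1 = 1.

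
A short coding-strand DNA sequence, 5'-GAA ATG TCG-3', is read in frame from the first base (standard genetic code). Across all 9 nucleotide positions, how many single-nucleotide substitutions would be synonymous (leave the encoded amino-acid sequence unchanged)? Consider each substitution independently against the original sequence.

Codon 1 (GAA, Glu): 1 synonymous substitution.
Codon 2 (ATG, Met): 0 synonymous substitutions.
Codon 3 (TCG, Ser): 3 synonymous substitutions.
Total: 1 + 0 + 3 = 4.

4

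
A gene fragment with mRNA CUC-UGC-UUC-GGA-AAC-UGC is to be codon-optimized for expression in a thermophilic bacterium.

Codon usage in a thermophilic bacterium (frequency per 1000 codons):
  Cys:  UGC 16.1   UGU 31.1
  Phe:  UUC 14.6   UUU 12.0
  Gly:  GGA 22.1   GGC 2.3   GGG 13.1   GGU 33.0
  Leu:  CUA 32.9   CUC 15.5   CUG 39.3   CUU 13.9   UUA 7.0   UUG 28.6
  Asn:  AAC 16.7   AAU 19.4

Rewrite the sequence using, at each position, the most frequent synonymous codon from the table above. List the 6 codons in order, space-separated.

CUG UGU UUC GGU AAU UGU

Codon 1 (Leu): best is CUG at 39.3.
Codon 2 (Cys): best is UGU at 31.1.
Codon 3 (Phe): best is UUC at 14.6.
Codon 4 (Gly): best is GGU at 33.0.
Codon 5 (Asn): best is AAU at 19.4.
Codon 6 (Cys): best is UGU at 31.1.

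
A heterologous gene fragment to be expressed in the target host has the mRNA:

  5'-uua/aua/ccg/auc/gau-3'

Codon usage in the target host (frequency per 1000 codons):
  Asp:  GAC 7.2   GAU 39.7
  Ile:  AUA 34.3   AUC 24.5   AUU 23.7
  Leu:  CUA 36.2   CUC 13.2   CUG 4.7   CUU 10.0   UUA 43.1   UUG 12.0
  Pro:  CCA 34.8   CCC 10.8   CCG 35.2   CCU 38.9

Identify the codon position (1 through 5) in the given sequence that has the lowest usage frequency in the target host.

4

Codon 1 UUA (Leu): 43.1 per 1000.
Codon 2 AUA (Ile): 34.3 per 1000.
Codon 3 CCG (Pro): 35.2 per 1000.
Codon 4 AUC (Ile): 24.5 per 1000.
Codon 5 GAU (Asp): 39.7 per 1000.
Lowest frequency is 24.5 at codon 4.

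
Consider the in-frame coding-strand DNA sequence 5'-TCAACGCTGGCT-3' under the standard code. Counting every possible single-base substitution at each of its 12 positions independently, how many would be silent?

13

Codon 1 (TCA, Ser): 3 synonymous substitutions.
Codon 2 (ACG, Thr): 3 synonymous substitutions.
Codon 3 (CTG, Leu): 4 synonymous substitutions.
Codon 4 (GCT, Ala): 3 synonymous substitutions.
Total: 3 + 3 + 4 + 3 = 13.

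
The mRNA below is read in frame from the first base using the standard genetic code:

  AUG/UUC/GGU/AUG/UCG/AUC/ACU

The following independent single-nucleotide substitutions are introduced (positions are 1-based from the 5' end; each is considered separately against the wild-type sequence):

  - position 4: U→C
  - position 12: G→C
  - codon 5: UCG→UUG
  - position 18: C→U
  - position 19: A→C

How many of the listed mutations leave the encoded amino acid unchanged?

1

Codon 2: UUC (Phe) → CUC (Leu) — missense.
Codon 4: AUG (Met) → AUC (Ile) — missense.
Codon 5: UCG (Ser) → UUG (Leu) — missense.
Codon 6: AUC (Ile) → AUU (Ile) — synonymous.
Codon 7: ACU (Thr) → CCU (Pro) — missense.
Synonymous: 1 of 5.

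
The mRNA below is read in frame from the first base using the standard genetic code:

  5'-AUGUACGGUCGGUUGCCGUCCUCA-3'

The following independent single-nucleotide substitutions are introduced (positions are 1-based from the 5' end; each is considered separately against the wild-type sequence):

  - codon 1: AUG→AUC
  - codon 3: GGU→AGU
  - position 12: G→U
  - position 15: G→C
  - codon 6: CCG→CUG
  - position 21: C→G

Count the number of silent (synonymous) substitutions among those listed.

2

Codon 1: AUG (Met) → AUC (Ile) — missense.
Codon 3: GGU (Gly) → AGU (Ser) — missense.
Codon 4: CGG (Arg) → CGU (Arg) — synonymous.
Codon 5: UUG (Leu) → UUC (Phe) — missense.
Codon 6: CCG (Pro) → CUG (Leu) — missense.
Codon 7: UCC (Ser) → UCG (Ser) — synonymous.
Synonymous: 2 of 6.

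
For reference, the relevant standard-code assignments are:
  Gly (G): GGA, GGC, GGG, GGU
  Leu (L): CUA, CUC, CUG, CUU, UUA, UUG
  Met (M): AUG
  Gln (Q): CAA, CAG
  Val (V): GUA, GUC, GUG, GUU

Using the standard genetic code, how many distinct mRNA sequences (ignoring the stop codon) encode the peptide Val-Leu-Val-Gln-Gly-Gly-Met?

3072

Val: 4 codons.
Leu: 6 codons.
Val: 4 codons.
Gln: 2 codons.
Gly: 4 codons.
Gly: 4 codons.
Met: 1 codon.
4 × 6 × 4 × 2 × 4 × 4 × 1 = 3072.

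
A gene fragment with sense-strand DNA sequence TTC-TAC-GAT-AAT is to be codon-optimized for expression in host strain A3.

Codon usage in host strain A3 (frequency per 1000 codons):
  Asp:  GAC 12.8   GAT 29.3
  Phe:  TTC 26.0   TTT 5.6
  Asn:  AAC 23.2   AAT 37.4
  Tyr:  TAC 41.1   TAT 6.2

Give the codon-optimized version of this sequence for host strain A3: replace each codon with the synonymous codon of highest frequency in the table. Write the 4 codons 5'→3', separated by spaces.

TTC TAC GAT AAT

Codon 1 (Phe): best is TTC at 26.0.
Codon 2 (Tyr): best is TAC at 41.1.
Codon 3 (Asp): best is GAT at 29.3.
Codon 4 (Asn): best is AAT at 37.4.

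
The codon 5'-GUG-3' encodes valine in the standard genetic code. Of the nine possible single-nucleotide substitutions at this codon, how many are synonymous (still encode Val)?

Position 1: none → 0 synonymous.
Position 2: none → 0 synonymous.
Position 3: GUU, GUC, GUA → 3 synonymous.
Total: 0 + 0 + 3 = 3.

3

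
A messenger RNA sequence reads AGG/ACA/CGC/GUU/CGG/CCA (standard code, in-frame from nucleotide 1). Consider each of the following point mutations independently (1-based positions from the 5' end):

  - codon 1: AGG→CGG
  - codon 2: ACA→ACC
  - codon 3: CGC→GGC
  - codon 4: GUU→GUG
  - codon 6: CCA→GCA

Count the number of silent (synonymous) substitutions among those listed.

Codon 1: AGG (Arg) → CGG (Arg) — synonymous.
Codon 2: ACA (Thr) → ACC (Thr) — synonymous.
Codon 3: CGC (Arg) → GGC (Gly) — missense.
Codon 4: GUU (Val) → GUG (Val) — synonymous.
Codon 6: CCA (Pro) → GCA (Ala) — missense.
Synonymous: 3 of 5.

3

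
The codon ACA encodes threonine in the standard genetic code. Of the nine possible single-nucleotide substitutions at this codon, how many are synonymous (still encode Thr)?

Position 1: none → 0 synonymous.
Position 2: none → 0 synonymous.
Position 3: ACU, ACC, ACG → 3 synonymous.
Total: 0 + 0 + 3 = 3.

3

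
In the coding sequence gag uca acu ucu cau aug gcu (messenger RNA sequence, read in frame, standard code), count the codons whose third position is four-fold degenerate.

Codon 1 GAG (Glu): third position 2-fold.
Codon 2 UCA (Ser): third position 4-fold.
Codon 3 ACU (Thr): third position 4-fold.
Codon 4 UCU (Ser): third position 4-fold.
Codon 5 CAU (His): third position 2-fold.
Codon 6 AUG (Met): third position 1-fold.
Codon 7 GCU (Ala): third position 4-fold.
Four-fold degenerate third positions: 4.

4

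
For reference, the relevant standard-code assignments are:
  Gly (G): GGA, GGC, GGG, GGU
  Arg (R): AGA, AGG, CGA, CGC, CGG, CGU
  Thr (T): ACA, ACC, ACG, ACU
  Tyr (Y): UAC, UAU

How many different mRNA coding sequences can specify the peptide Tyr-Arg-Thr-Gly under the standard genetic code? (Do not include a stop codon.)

Tyr: 2 codons.
Arg: 6 codons.
Thr: 4 codons.
Gly: 4 codons.
2 × 6 × 4 × 4 = 192.

192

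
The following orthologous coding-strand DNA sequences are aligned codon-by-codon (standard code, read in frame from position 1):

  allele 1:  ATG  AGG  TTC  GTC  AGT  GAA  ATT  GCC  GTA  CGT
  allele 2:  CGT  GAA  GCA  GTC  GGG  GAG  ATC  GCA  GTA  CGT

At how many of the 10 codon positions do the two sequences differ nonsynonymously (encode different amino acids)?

4

Codon 1: ATG Met / CGT Arg — nonsynonymous.
Codon 2: AGG Arg / GAA Glu — nonsynonymous.
Codon 3: TTC Phe / GCA Ala — nonsynonymous.
Codon 4: GTC Val / GTC Val — identical.
Codon 5: AGT Ser / GGG Gly — nonsynonymous.
Codon 6: GAA Glu / GAG Glu — synonymous.
Codon 7: ATT Ile / ATC Ile — synonymous.
Codon 8: GCC Ala / GCA Ala — synonymous.
Codon 9: GTA Val / GTA Val — identical.
Codon 10: CGT Arg / CGT Arg — identical.
Nonsynonymous differences: 4.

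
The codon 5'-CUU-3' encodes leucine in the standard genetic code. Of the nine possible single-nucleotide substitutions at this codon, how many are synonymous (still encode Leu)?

Position 1: none → 0 synonymous.
Position 2: none → 0 synonymous.
Position 3: CUC, CUA, CUG → 3 synonymous.
Total: 0 + 0 + 3 = 3.

3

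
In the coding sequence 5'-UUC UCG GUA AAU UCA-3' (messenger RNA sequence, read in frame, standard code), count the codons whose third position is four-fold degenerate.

Codon 1 UUC (Phe): third position 2-fold.
Codon 2 UCG (Ser): third position 4-fold.
Codon 3 GUA (Val): third position 4-fold.
Codon 4 AAU (Asn): third position 2-fold.
Codon 5 UCA (Ser): third position 4-fold.
Four-fold degenerate third positions: 3.

3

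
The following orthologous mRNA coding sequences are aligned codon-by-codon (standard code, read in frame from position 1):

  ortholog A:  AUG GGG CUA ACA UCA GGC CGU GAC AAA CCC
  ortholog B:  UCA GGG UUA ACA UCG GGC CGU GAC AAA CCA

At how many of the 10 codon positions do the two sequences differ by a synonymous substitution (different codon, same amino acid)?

3

Codon 1: AUG Met / UCA Ser — nonsynonymous.
Codon 2: GGG Gly / GGG Gly — identical.
Codon 3: CUA Leu / UUA Leu — synonymous.
Codon 4: ACA Thr / ACA Thr — identical.
Codon 5: UCA Ser / UCG Ser — synonymous.
Codon 6: GGC Gly / GGC Gly — identical.
Codon 7: CGU Arg / CGU Arg — identical.
Codon 8: GAC Asp / GAC Asp — identical.
Codon 9: AAA Lys / AAA Lys — identical.
Codon 10: CCC Pro / CCA Pro — synonymous.
Synonymous differences: 3.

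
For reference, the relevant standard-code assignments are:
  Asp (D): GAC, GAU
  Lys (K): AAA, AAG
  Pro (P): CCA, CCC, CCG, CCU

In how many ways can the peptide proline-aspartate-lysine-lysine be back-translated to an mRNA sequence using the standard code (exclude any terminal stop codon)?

Pro: 4 codons.
Asp: 2 codons.
Lys: 2 codons.
Lys: 2 codons.
4 × 2 × 2 × 2 = 32.

32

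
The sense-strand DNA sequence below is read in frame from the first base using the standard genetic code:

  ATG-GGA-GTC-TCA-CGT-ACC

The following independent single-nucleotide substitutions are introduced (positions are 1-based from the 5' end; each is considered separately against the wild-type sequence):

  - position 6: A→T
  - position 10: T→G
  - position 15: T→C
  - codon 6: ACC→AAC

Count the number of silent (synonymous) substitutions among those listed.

Codon 2: GGA (Gly) → GGT (Gly) — synonymous.
Codon 4: TCA (Ser) → GCA (Ala) — missense.
Codon 5: CGT (Arg) → CGC (Arg) — synonymous.
Codon 6: ACC (Thr) → AAC (Asn) — missense.
Synonymous: 2 of 4.

2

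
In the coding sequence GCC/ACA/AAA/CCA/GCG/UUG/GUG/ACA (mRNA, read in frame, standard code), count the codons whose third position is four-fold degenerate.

Codon 1 GCC (Ala): third position 4-fold.
Codon 2 ACA (Thr): third position 4-fold.
Codon 3 AAA (Lys): third position 2-fold.
Codon 4 CCA (Pro): third position 4-fold.
Codon 5 GCG (Ala): third position 4-fold.
Codon 6 UUG (Leu): third position 2-fold.
Codon 7 GUG (Val): third position 4-fold.
Codon 8 ACA (Thr): third position 4-fold.
Four-fold degenerate third positions: 6.

6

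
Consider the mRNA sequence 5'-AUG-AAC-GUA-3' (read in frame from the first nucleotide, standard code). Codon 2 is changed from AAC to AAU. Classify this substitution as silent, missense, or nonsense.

silent

Position 6 falls in codon 2: AAC → Asn.
After the substitution the codon is AAU → Asn.
Both encode Asn, so the change is synonymous.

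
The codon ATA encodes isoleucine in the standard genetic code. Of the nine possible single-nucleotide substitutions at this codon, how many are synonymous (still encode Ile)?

Position 1: none → 0 synonymous.
Position 2: none → 0 synonymous.
Position 3: ATT, ATC → 2 synonymous.
Total: 0 + 0 + 2 = 2.

2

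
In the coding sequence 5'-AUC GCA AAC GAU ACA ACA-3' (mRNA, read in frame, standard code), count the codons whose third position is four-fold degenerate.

3

Codon 1 AUC (Ile): third position 3-fold.
Codon 2 GCA (Ala): third position 4-fold.
Codon 3 AAC (Asn): third position 2-fold.
Codon 4 GAU (Asp): third position 2-fold.
Codon 5 ACA (Thr): third position 4-fold.
Codon 6 ACA (Thr): third position 4-fold.
Four-fold degenerate third positions: 3.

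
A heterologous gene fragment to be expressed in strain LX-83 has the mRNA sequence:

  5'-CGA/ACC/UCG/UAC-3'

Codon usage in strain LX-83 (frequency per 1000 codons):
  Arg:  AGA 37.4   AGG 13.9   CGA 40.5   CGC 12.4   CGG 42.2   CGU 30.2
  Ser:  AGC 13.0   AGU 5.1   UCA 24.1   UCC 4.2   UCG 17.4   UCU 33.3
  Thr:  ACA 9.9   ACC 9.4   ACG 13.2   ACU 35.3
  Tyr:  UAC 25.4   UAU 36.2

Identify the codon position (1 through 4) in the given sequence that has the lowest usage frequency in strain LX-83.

Codon 1 CGA (Arg): 40.5 per 1000.
Codon 2 ACC (Thr): 9.4 per 1000.
Codon 3 UCG (Ser): 17.4 per 1000.
Codon 4 UAC (Tyr): 25.4 per 1000.
Lowest frequency is 9.4 at codon 2.

2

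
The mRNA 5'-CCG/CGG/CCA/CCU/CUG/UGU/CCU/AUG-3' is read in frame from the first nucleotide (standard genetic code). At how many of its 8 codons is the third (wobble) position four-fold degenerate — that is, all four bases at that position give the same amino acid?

6

Codon 1 CCG (Pro): third position 4-fold.
Codon 2 CGG (Arg): third position 4-fold.
Codon 3 CCA (Pro): third position 4-fold.
Codon 4 CCU (Pro): third position 4-fold.
Codon 5 CUG (Leu): third position 4-fold.
Codon 6 UGU (Cys): third position 2-fold.
Codon 7 CCU (Pro): third position 4-fold.
Codon 8 AUG (Met): third position 1-fold.
Four-fold degenerate third positions: 6.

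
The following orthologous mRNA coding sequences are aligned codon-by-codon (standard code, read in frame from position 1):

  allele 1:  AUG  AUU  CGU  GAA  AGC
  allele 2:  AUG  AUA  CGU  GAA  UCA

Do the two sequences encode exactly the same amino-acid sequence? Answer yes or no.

yes

Codon 1: AUG Met / AUG Met — identical.
Codon 2: AUU Ile / AUA Ile — synonymous.
Codon 3: CGU Arg / CGU Arg — identical.
Codon 4: GAA Glu / GAA Glu — identical.
Codon 5: AGC Ser / UCA Ser — synonymous.
Nonsynonymous differences: 0 → same protein.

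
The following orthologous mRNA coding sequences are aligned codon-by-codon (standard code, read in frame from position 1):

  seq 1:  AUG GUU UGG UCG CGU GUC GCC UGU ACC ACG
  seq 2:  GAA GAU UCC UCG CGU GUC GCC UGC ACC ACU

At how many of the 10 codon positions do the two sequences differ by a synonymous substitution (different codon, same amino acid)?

Codon 1: AUG Met / GAA Glu — nonsynonymous.
Codon 2: GUU Val / GAU Asp — nonsynonymous.
Codon 3: UGG Trp / UCC Ser — nonsynonymous.
Codon 4: UCG Ser / UCG Ser — identical.
Codon 5: CGU Arg / CGU Arg — identical.
Codon 6: GUC Val / GUC Val — identical.
Codon 7: GCC Ala / GCC Ala — identical.
Codon 8: UGU Cys / UGC Cys — synonymous.
Codon 9: ACC Thr / ACC Thr — identical.
Codon 10: ACG Thr / ACU Thr — synonymous.
Synonymous differences: 2.

2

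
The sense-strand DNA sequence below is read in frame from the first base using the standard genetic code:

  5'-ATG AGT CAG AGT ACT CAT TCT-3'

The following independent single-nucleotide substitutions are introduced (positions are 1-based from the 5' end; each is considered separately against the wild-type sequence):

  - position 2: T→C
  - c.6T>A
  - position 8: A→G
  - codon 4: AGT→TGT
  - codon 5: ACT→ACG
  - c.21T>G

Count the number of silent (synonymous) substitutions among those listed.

2

Codon 1: ATG (Met) → ACG (Thr) — missense.
Codon 2: AGT (Ser) → AGA (Arg) — missense.
Codon 3: CAG (Gln) → CGG (Arg) — missense.
Codon 4: AGT (Ser) → TGT (Cys) — missense.
Codon 5: ACT (Thr) → ACG (Thr) — synonymous.
Codon 7: TCT (Ser) → TCG (Ser) — synonymous.
Synonymous: 2 of 6.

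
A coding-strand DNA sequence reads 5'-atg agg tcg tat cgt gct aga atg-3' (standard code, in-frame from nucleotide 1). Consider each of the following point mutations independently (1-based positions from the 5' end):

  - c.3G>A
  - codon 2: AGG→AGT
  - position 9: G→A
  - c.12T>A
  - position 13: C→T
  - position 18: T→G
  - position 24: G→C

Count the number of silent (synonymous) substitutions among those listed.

Codon 1: ATG (Met) → ATA (Ile) — missense.
Codon 2: AGG (Arg) → AGT (Ser) — missense.
Codon 3: TCG (Ser) → TCA (Ser) — synonymous.
Codon 4: TAT (Tyr) → TAA (Stop) — nonsense.
Codon 5: CGT (Arg) → TGT (Cys) — missense.
Codon 6: GCT (Ala) → GCG (Ala) — synonymous.
Codon 8: ATG (Met) → ATC (Ile) — missense.
Synonymous: 2 of 7.

2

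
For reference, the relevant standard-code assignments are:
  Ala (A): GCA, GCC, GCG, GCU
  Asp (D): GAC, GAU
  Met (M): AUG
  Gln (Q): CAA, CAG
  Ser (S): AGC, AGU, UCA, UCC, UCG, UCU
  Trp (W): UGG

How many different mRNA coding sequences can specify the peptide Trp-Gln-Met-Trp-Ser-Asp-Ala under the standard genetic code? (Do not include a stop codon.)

Trp: 1 codon.
Gln: 2 codons.
Met: 1 codon.
Trp: 1 codon.
Ser: 6 codons.
Asp: 2 codons.
Ala: 4 codons.
1 × 2 × 1 × 1 × 6 × 2 × 4 = 96.

96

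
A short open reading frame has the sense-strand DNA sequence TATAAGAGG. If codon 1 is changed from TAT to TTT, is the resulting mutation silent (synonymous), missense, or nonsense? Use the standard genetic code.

missense

Position 2 falls in codon 1: TAT → Tyr.
After the substitution the codon is TTT → Phe.
Tyr ≠ Phe, so this is a missense mutation.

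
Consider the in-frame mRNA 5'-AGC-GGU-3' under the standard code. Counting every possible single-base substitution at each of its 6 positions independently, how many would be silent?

Codon 1 (AGC, Ser): 1 synonymous substitution.
Codon 2 (GGU, Gly): 3 synonymous substitutions.
Total: 1 + 3 = 4.

4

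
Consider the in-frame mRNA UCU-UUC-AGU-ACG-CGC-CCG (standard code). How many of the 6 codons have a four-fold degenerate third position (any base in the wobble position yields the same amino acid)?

Codon 1 UCU (Ser): third position 4-fold.
Codon 2 UUC (Phe): third position 2-fold.
Codon 3 AGU (Ser): third position 2-fold.
Codon 4 ACG (Thr): third position 4-fold.
Codon 5 CGC (Arg): third position 4-fold.
Codon 6 CCG (Pro): third position 4-fold.
Four-fold degenerate third positions: 4.

4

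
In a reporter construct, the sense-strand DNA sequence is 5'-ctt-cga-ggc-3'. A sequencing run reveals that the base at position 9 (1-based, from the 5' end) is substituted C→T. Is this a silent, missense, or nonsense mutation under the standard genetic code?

silent

Position 9 falls in codon 3: GGC → Gly.
After the substitution the codon is GGT → Gly.
Both encode Gly, so the change is synonymous.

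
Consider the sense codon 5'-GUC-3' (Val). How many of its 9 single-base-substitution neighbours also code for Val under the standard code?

3

Position 1: none → 0 synonymous.
Position 2: none → 0 synonymous.
Position 3: GUU, GUA, GUG → 3 synonymous.
Total: 0 + 0 + 3 = 3.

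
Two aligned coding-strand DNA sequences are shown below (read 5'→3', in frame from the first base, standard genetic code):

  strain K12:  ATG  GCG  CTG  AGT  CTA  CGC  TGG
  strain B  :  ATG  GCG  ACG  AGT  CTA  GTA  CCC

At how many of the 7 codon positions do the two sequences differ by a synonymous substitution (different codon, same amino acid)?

Codon 1: ATG Met / ATG Met — identical.
Codon 2: GCG Ala / GCG Ala — identical.
Codon 3: CTG Leu / ACG Thr — nonsynonymous.
Codon 4: AGT Ser / AGT Ser — identical.
Codon 5: CTA Leu / CTA Leu — identical.
Codon 6: CGC Arg / GTA Val — nonsynonymous.
Codon 7: TGG Trp / CCC Pro — nonsynonymous.
Synonymous differences: 0.

0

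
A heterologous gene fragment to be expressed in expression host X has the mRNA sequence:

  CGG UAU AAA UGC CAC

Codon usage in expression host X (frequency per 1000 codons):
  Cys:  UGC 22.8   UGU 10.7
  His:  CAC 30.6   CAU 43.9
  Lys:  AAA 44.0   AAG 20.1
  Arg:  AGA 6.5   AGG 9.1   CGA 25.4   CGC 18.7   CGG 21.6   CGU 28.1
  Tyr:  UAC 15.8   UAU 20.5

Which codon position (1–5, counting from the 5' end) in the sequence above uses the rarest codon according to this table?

2

Codon 1 CGG (Arg): 21.6 per 1000.
Codon 2 UAU (Tyr): 20.5 per 1000.
Codon 3 AAA (Lys): 44.0 per 1000.
Codon 4 UGC (Cys): 22.8 per 1000.
Codon 5 CAC (His): 30.6 per 1000.
Lowest frequency is 20.5 at codon 2.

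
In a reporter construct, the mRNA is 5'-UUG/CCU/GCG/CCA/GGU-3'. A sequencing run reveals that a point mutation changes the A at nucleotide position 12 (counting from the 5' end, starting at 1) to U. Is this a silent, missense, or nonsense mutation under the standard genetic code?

silent

Position 12 falls in codon 4: CCA → Pro.
After the substitution the codon is CCU → Pro.
Both encode Pro, so the change is synonymous.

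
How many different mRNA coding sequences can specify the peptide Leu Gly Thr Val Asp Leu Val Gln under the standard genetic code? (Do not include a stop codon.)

36864

Leu: 6 codons.
Gly: 4 codons.
Thr: 4 codons.
Val: 4 codons.
Asp: 2 codons.
Leu: 6 codons.
Val: 4 codons.
Gln: 2 codons.
6 × 4 × 4 × 4 × 2 × 6 × 4 × 2 = 36864.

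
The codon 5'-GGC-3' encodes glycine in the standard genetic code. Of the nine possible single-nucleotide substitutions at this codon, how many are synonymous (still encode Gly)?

Position 1: none → 0 synonymous.
Position 2: none → 0 synonymous.
Position 3: GGT, GGA, GGG → 3 synonymous.
Total: 0 + 0 + 3 = 3.

3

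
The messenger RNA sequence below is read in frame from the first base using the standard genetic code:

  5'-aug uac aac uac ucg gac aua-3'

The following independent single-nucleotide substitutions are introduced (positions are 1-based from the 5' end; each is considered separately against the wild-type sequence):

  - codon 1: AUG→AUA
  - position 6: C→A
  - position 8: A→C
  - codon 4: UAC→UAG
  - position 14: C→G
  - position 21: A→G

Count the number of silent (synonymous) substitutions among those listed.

0

Codon 1: AUG (Met) → AUA (Ile) — missense.
Codon 2: UAC (Tyr) → UAA (Stop) — nonsense.
Codon 3: AAC (Asn) → ACC (Thr) — missense.
Codon 4: UAC (Tyr) → UAG (Stop) — nonsense.
Codon 5: UCG (Ser) → UGG (Trp) — missense.
Codon 7: AUA (Ile) → AUG (Met) — missense.
Synonymous: 0 of 6.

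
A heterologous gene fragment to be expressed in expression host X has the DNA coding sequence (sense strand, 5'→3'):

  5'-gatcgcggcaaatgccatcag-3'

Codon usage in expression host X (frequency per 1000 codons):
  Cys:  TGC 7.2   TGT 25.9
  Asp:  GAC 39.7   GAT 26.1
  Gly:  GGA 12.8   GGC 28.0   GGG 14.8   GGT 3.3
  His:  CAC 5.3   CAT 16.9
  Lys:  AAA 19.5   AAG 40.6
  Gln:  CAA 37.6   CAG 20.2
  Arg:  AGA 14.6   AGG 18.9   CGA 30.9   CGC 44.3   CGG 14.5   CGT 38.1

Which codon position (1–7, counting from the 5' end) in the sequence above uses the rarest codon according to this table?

Codon 1 GAT (Asp): 26.1 per 1000.
Codon 2 CGC (Arg): 44.3 per 1000.
Codon 3 GGC (Gly): 28.0 per 1000.
Codon 4 AAA (Lys): 19.5 per 1000.
Codon 5 TGC (Cys): 7.2 per 1000.
Codon 6 CAT (His): 16.9 per 1000.
Codon 7 CAG (Gln): 20.2 per 1000.
Lowest frequency is 7.2 at codon 5.

5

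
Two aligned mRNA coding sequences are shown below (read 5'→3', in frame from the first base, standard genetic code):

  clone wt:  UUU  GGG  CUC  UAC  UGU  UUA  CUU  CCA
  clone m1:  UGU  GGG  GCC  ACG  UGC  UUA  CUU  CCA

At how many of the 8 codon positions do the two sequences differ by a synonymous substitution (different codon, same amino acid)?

Codon 1: UUU Phe / UGU Cys — nonsynonymous.
Codon 2: GGG Gly / GGG Gly — identical.
Codon 3: CUC Leu / GCC Ala — nonsynonymous.
Codon 4: UAC Tyr / ACG Thr — nonsynonymous.
Codon 5: UGU Cys / UGC Cys — synonymous.
Codon 6: UUA Leu / UUA Leu — identical.
Codon 7: CUU Leu / CUU Leu — identical.
Codon 8: CCA Pro / CCA Pro — identical.
Synonymous differences: 1.

1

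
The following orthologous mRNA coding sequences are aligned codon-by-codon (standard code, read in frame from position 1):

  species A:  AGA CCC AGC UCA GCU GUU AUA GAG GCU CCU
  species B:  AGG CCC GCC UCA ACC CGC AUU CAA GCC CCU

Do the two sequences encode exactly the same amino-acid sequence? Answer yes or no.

Codon 1: AGA Arg / AGG Arg — synonymous.
Codon 2: CCC Pro / CCC Pro — identical.
Codon 3: AGC Ser / GCC Ala — nonsynonymous.
Codon 4: UCA Ser / UCA Ser — identical.
Codon 5: GCU Ala / ACC Thr — nonsynonymous.
Codon 6: GUU Val / CGC Arg — nonsynonymous.
Codon 7: AUA Ile / AUU Ile — synonymous.
Codon 8: GAG Glu / CAA Gln — nonsynonymous.
Codon 9: GCU Ala / GCC Ala — synonymous.
Codon 10: CCU Pro / CCU Pro — identical.
Nonsynonymous differences: 4 → different protein.

no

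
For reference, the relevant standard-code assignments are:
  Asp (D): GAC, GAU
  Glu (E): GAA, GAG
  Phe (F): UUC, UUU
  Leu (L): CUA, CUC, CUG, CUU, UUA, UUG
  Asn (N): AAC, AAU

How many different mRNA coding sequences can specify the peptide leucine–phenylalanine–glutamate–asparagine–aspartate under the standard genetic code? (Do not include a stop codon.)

Leu: 6 codons.
Phe: 2 codons.
Glu: 2 codons.
Asn: 2 codons.
Asp: 2 codons.
6 × 2 × 2 × 2 × 2 = 96.

96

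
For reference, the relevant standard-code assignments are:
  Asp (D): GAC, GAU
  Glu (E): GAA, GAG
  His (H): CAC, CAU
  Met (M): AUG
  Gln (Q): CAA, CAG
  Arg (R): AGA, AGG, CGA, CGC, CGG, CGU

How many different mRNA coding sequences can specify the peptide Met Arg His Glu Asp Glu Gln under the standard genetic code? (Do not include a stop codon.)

192

Met: 1 codon.
Arg: 6 codons.
His: 2 codons.
Glu: 2 codons.
Asp: 2 codons.
Glu: 2 codons.
Gln: 2 codons.
1 × 6 × 2 × 2 × 2 × 2 × 2 = 192.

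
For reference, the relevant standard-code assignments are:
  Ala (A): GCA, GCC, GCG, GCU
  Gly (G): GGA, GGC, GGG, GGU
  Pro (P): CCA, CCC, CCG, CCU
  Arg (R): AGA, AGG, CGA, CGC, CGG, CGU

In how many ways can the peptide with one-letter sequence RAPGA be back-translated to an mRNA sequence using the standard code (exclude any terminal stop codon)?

1536

Arg: 6 codons.
Ala: 4 codons.
Pro: 4 codons.
Gly: 4 codons.
Ala: 4 codons.
6 × 4 × 4 × 4 × 4 = 1536.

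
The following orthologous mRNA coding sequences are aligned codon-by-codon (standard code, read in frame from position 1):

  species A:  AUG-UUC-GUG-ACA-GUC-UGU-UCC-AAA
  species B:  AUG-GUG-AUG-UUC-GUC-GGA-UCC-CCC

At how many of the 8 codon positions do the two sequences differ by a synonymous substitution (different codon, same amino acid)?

0

Codon 1: AUG Met / AUG Met — identical.
Codon 2: UUC Phe / GUG Val — nonsynonymous.
Codon 3: GUG Val / AUG Met — nonsynonymous.
Codon 4: ACA Thr / UUC Phe — nonsynonymous.
Codon 5: GUC Val / GUC Val — identical.
Codon 6: UGU Cys / GGA Gly — nonsynonymous.
Codon 7: UCC Ser / UCC Ser — identical.
Codon 8: AAA Lys / CCC Pro — nonsynonymous.
Synonymous differences: 0.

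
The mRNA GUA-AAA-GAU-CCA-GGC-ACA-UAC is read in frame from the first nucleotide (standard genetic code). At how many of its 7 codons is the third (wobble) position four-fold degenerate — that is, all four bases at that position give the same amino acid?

4

Codon 1 GUA (Val): third position 4-fold.
Codon 2 AAA (Lys): third position 2-fold.
Codon 3 GAU (Asp): third position 2-fold.
Codon 4 CCA (Pro): third position 4-fold.
Codon 5 GGC (Gly): third position 4-fold.
Codon 6 ACA (Thr): third position 4-fold.
Codon 7 UAC (Tyr): third position 2-fold.
Four-fold degenerate third positions: 4.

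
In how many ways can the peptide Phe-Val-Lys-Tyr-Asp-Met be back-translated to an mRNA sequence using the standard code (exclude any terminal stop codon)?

Phe: 2 codons.
Val: 4 codons.
Lys: 2 codons.
Tyr: 2 codons.
Asp: 2 codons.
Met: 1 codon.
2 × 4 × 2 × 2 × 2 × 1 = 64.

64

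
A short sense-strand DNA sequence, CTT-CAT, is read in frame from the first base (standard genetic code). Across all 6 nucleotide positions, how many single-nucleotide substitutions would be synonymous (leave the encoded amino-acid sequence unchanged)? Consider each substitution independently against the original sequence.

Codon 1 (CTT, Leu): 3 synonymous substitutions.
Codon 2 (CAT, His): 1 synonymous substitution.
Total: 3 + 1 = 4.

4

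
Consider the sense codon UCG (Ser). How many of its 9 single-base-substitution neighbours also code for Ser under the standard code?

Position 1: none → 0 synonymous.
Position 2: none → 0 synonymous.
Position 3: UCU, UCC, UCA → 3 synonymous.
Total: 0 + 0 + 3 = 3.

3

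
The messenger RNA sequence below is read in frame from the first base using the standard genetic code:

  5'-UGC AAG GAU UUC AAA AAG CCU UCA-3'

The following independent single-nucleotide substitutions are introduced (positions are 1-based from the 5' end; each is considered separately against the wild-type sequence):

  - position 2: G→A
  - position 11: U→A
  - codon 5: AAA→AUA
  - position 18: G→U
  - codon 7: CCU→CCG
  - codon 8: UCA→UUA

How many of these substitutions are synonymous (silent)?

Codon 1: UGC (Cys) → UAC (Tyr) — missense.
Codon 4: UUC (Phe) → UAC (Tyr) — missense.
Codon 5: AAA (Lys) → AUA (Ile) — missense.
Codon 6: AAG (Lys) → AAU (Asn) — missense.
Codon 7: CCU (Pro) → CCG (Pro) — synonymous.
Codon 8: UCA (Ser) → UUA (Leu) — missense.
Synonymous: 1 of 6.

1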